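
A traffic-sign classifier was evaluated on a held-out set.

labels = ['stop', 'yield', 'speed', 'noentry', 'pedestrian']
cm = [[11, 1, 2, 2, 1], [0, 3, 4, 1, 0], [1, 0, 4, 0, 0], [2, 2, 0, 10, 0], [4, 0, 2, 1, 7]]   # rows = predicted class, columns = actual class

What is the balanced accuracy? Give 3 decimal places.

0.607

Balanced accuracy = mean of per-class recall.
  stop: recall = 11/18 = 0.6111
  yield: recall = 3/6 = 0.5000
  speed: recall = 4/12 = 0.3333
  noentry: recall = 10/14 = 0.7143
  pedestrian: recall = 7/8 = 0.8750
Mean = (0.6111 + 0.5000 + 0.3333 + 0.7143 + 0.8750) / 5 = 0.607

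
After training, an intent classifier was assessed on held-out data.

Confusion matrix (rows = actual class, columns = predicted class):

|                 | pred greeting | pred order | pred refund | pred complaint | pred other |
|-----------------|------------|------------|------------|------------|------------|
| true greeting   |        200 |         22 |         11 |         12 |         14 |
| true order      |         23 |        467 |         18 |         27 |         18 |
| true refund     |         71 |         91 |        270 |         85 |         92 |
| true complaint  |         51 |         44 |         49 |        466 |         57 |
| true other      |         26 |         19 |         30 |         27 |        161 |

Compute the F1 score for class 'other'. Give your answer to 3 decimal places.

0.532

One-vs-rest for 'other': TP = diagonal; FP = other classes predicted 'other'; FN = 'other' predicted as other.
F1 score = 2·TP/(2·TP+FP+FN).
other: TP=161, FP=14+18+92+57=181, FN=26+19+30+27=102 → 322/605 = 0.5322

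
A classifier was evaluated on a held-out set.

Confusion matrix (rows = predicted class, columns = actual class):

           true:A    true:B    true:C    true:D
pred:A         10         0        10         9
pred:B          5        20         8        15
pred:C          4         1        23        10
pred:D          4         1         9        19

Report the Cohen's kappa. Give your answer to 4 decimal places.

Observed agreement pₒ = trace/N = 72/148 = 0.48649
Expected agreement pₑ = Σ (rowᵢ·colᵢ)/N² = (23·29 + 22·48 + 50·38 + 53·33)/148² = 0.24525
κ = (pₒ − pₑ)/(1 − pₑ) = (0.48649 − 0.24525)/(1 − 0.24525) = 0.3196

0.3196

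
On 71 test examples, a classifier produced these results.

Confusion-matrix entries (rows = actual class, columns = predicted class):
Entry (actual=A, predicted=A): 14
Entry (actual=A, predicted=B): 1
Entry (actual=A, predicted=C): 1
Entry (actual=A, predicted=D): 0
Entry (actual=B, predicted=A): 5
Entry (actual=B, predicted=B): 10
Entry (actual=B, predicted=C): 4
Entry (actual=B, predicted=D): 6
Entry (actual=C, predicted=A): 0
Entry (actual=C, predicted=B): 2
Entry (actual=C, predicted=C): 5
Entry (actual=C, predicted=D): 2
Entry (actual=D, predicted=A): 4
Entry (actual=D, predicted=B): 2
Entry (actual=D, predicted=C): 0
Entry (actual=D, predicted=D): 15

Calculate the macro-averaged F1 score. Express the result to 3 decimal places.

0.607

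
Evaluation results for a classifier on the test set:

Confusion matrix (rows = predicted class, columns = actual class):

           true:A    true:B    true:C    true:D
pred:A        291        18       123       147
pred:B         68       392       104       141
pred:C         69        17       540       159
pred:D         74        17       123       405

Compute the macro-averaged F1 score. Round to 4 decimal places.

0.6040

Per-class F1 score (2·TP/(2·TP+FP+FN)):
  A: TP=291, FP=18+123+147=288, FN=68+69+74=211 → 582/1081 = 0.53839
  B: TP=392, FP=68+104+141=313, FN=18+17+17=52 → 784/1149 = 0.68233
  C: TP=540, FP=69+17+159=245, FN=123+104+123=350 → 1080/1675 = 0.64478
  D: TP=405, FP=74+17+123=214, FN=147+141+159=447 → 810/1471 = 0.55065
Macro-F1 score = mean = (0.53839 + 0.68233 + 0.64478 + 0.55065) / 4 = 0.6040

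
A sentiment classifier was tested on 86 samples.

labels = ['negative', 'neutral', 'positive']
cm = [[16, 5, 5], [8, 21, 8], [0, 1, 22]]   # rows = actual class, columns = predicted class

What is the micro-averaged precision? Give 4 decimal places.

0.6860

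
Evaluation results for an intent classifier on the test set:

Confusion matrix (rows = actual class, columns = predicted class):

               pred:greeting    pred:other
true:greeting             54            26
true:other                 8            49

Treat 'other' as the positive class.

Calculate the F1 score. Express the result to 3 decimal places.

Precision = TP/(TP+FP) = 49/75 = 0.6533
Recall = TP/(TP+FN) = 49/57 = 0.8596
F1 = 2·TP/(2·TP+FP+FN) = 98/132 = 0.742

0.742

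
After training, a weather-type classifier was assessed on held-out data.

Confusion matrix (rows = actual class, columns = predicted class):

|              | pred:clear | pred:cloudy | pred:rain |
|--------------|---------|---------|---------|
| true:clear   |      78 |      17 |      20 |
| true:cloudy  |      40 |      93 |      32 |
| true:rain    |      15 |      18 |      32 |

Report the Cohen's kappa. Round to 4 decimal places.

Observed agreement pₒ = trace/N = 203/345 = 0.58841
Expected agreement pₑ = Σ (rowᵢ·colᵢ)/N² = (115·133 + 165·128 + 65·84)/345² = 0.35182
κ = (pₒ − pₑ)/(1 − pₑ) = (0.58841 − 0.35182)/(1 − 0.35182) = 0.3650

0.3650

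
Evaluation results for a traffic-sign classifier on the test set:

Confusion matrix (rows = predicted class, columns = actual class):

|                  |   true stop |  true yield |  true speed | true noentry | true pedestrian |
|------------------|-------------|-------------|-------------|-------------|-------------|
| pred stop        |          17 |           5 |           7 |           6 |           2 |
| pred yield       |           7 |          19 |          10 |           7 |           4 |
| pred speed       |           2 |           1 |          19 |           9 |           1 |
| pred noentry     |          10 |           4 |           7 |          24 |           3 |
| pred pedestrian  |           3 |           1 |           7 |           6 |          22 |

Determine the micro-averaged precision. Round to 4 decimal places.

Micro-averaging pools counts across classes: ΣTP=101, ΣFP=102, ΣFN=102.
Micro-precision = TP/(TP+FP) on pooled counts = 0.4975 (equals overall accuracy in single-label multiclass).

0.4975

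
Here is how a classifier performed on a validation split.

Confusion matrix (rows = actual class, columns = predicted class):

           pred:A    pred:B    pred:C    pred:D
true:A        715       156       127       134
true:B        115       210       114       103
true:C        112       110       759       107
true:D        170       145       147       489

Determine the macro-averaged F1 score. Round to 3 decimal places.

0.556

Per-class F1 score (2·TP/(2·TP+FP+FN)):
  A: TP=715, FP=115+112+170=397, FN=156+127+134=417 → 1430/2244 = 0.6373
  B: TP=210, FP=156+110+145=411, FN=115+114+103=332 → 420/1163 = 0.3611
  C: TP=759, FP=127+114+147=388, FN=112+110+107=329 → 1518/2235 = 0.6792
  D: TP=489, FP=134+103+107=344, FN=170+145+147=462 → 978/1784 = 0.5482
Macro-F1 score = mean = (0.6373 + 0.3611 + 0.6792 + 0.5482) / 4 = 0.556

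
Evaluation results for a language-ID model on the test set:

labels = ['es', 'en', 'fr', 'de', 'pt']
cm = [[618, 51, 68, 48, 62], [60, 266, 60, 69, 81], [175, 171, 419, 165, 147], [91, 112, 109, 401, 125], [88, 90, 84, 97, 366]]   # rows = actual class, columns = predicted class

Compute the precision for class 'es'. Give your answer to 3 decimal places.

0.599

Treat 'es' as positive and all other classes as negative.
precision = TP/(TP+FP).
es: TP=618, FP=60+175+91+88=414 → 618/1032 = 0.5988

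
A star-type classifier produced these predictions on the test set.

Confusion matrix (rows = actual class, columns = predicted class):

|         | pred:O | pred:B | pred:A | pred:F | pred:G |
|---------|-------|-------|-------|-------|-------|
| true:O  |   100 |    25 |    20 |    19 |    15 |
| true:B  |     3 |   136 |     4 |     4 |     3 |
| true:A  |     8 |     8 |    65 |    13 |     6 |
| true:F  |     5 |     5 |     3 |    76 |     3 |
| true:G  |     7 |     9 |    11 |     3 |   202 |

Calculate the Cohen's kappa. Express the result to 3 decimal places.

0.705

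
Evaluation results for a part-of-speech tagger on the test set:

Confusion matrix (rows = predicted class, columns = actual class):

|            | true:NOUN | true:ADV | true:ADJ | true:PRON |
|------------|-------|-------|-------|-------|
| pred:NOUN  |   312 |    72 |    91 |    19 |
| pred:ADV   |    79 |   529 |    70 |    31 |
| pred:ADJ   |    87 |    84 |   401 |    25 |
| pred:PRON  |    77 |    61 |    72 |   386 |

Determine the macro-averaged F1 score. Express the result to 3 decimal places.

0.676

Per-class F1 score (2·TP/(2·TP+FP+FN)):
  NOUN: TP=312, FP=72+91+19=182, FN=79+87+77=243 → 624/1049 = 0.5949
  ADV: TP=529, FP=79+70+31=180, FN=72+84+61=217 → 1058/1455 = 0.7271
  ADJ: TP=401, FP=87+84+25=196, FN=91+70+72=233 → 802/1231 = 0.6515
  PRON: TP=386, FP=77+61+72=210, FN=19+31+25=75 → 772/1057 = 0.7304
Macro-F1 score = mean = (0.5949 + 0.7271 + 0.6515 + 0.7304) / 4 = 0.676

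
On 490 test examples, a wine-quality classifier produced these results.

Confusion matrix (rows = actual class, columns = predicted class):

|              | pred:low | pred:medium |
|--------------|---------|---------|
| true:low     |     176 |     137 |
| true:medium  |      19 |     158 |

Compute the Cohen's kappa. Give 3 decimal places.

Observed agreement pₒ = trace/N = 334/490 = 0.6816
Expected agreement pₑ = Σ (rowᵢ·colᵢ)/N² = (313·195 + 177·295)/490² = 0.4717
κ = (pₒ − pₑ)/(1 − pₑ) = (0.6816 − 0.4717)/(1 − 0.4717) = 0.397

0.397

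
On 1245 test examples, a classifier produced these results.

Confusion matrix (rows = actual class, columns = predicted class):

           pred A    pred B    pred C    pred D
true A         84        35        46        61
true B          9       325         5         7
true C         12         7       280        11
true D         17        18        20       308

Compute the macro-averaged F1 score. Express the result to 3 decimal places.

0.760

Per-class F1 score (2·TP/(2·TP+FP+FN)):
  A: TP=84, FP=9+12+17=38, FN=35+46+61=142 → 168/348 = 0.4828
  B: TP=325, FP=35+7+18=60, FN=9+5+7=21 → 650/731 = 0.8892
  C: TP=280, FP=46+5+20=71, FN=12+7+11=30 → 560/661 = 0.8472
  D: TP=308, FP=61+7+11=79, FN=17+18+20=55 → 616/750 = 0.8213
Macro-F1 score = mean = (0.4828 + 0.8892 + 0.8472 + 0.8213) / 4 = 0.760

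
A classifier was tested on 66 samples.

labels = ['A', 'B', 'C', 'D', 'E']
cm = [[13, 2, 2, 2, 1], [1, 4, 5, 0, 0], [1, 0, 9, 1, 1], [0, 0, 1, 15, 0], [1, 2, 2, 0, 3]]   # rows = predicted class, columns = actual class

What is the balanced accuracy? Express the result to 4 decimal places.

0.6439

Balanced accuracy = mean of per-class recall.
  A: recall = 13/16 = 0.81250
  B: recall = 4/8 = 0.50000
  C: recall = 9/19 = 0.47368
  D: recall = 15/18 = 0.83333
  E: recall = 3/5 = 0.60000
Mean = (0.81250 + 0.50000 + 0.47368 + 0.83333 + 0.60000) / 5 = 0.6439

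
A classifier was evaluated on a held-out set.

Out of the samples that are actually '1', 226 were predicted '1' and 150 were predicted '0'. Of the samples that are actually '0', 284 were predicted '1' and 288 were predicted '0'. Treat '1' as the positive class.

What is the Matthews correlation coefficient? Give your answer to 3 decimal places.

MCC = (TP·TN − FP·FN) / √((TP+FP)(TP+FN)(TN+FP)(TN+FN))
Numerator = 226·288 − 284·150 = 22488
Denominator = √(510·376·572·438) = √48042783360 = 219186.6405
MCC = 22488 / 219186.6405 = 0.103

0.103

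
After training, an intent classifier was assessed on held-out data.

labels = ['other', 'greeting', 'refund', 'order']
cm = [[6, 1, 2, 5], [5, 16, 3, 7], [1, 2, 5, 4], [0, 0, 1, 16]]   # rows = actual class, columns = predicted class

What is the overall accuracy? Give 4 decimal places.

Accuracy = trace / total = (6+16+5+16=43) / 74 = 43/74 = 0.5811

0.5811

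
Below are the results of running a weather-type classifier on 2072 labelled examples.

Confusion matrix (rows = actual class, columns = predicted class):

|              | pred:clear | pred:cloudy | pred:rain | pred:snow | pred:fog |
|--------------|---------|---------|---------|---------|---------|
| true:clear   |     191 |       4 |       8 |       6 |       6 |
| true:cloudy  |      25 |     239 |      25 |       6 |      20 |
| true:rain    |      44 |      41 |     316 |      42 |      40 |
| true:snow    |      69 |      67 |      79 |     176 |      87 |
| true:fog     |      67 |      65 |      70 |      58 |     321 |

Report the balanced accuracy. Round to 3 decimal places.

0.644

Balanced accuracy = mean of per-class recall.
  clear: recall = 191/215 = 0.8884
  cloudy: recall = 239/315 = 0.7587
  rain: recall = 316/483 = 0.6542
  snow: recall = 176/478 = 0.3682
  fog: recall = 321/581 = 0.5525
Mean = (0.8884 + 0.7587 + 0.6542 + 0.3682 + 0.5525) / 5 = 0.644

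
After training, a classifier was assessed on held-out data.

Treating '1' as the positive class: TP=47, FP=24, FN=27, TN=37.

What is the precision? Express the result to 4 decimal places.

Precision = TP/(TP+FP) = 47/(47+24) = 47/71 = 0.6620

0.6620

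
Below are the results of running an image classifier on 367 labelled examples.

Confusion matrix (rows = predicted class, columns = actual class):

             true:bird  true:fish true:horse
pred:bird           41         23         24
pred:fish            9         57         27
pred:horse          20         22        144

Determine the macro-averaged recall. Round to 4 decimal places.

Per-class recall (TP/(TP+FN)):
  bird: TP=41, FN=9+20=29 → 41/70 = 0.58571
  fish: TP=57, FN=23+22=45 → 57/102 = 0.55882
  horse: TP=144, FN=24+27=51 → 144/195 = 0.73846
Macro-recall = mean = (0.58571 + 0.55882 + 0.73846) / 3 = 0.6277

0.6277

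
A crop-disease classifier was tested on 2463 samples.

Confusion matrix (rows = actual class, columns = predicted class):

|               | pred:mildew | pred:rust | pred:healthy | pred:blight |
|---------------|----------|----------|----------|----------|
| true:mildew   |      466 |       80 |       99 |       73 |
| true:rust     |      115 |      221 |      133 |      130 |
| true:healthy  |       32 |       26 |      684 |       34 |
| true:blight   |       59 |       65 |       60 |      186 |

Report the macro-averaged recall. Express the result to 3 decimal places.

0.601

Per-class recall (TP/(TP+FN)):
  mildew: TP=466, FN=80+99+73=252 → 466/718 = 0.6490
  rust: TP=221, FN=115+133+130=378 → 221/599 = 0.3689
  healthy: TP=684, FN=32+26+34=92 → 684/776 = 0.8814
  blight: TP=186, FN=59+65+60=184 → 186/370 = 0.5027
Macro-recall = mean = (0.6490 + 0.3689 + 0.8814 + 0.5027) / 4 = 0.601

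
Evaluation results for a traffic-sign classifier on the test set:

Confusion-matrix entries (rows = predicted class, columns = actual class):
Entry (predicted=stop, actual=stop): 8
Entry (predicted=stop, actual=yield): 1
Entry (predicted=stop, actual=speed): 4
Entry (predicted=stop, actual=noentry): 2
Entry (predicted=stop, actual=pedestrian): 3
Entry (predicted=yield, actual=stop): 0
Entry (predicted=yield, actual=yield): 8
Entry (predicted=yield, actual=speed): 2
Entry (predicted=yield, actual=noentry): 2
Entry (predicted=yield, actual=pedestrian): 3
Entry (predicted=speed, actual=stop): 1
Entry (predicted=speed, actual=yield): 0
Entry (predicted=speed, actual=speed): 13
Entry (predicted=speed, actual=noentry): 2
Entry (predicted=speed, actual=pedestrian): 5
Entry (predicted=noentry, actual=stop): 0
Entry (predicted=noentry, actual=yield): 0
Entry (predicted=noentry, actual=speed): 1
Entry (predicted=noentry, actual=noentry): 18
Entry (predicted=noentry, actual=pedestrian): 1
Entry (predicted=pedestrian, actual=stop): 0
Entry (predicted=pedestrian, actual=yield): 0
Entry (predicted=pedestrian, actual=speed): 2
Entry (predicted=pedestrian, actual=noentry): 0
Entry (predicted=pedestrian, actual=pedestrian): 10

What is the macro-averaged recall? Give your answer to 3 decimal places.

0.715

Per-class recall (TP/(TP+FN)):
  stop: TP=8, FN=0+1+0+0=1 → 8/9 = 0.8889
  yield: TP=8, FN=1+0+0+0=1 → 8/9 = 0.8889
  speed: TP=13, FN=4+2+1+2=9 → 13/22 = 0.5909
  noentry: TP=18, FN=2+2+2+0=6 → 18/24 = 0.7500
  pedestrian: TP=10, FN=3+3+5+1=12 → 10/22 = 0.4545
Macro-recall = mean = (0.8889 + 0.8889 + 0.5909 + 0.7500 + 0.4545) / 5 = 0.715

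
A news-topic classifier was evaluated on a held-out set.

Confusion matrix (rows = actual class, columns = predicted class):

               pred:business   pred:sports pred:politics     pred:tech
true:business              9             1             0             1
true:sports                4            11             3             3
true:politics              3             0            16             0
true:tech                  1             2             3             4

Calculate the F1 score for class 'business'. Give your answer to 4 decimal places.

F1 score = 2·TP/(2·TP+FP+FN).
business: TP=9, FP=4+3+1=8, FN=1+0+1=2 → 18/28 = 0.64286

0.6429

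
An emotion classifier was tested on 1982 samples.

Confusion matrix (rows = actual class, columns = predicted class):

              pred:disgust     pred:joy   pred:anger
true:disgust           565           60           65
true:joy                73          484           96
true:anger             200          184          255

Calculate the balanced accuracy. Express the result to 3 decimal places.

0.653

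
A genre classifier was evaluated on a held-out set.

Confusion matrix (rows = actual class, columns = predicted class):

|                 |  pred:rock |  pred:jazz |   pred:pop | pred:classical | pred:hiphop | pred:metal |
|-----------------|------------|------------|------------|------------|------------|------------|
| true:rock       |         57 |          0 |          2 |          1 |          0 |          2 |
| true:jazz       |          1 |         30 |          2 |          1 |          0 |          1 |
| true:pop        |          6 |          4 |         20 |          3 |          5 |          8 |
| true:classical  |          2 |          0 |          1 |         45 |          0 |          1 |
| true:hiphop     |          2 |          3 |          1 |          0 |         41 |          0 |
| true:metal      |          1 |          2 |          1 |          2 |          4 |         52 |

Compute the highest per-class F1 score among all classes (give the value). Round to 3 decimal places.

Per-class F1 score (2·TP/(2·TP+FP+FN)):
  rock: TP=57, FP=1+6+2+2+1=12, FN=0+2+1+0+2=5 → 114/131 = 0.8702
  jazz: TP=30, FP=0+4+0+3+2=9, FN=1+2+1+0+1=5 → 60/74 = 0.8108
  pop: TP=20, FP=2+2+1+1+1=7, FN=6+4+3+5+8=26 → 40/73 = 0.5479
  classical: TP=45, FP=1+1+3+0+2=7, FN=2+0+1+0+1=4 → 90/101 = 0.8911
  hiphop: TP=41, FP=0+0+5+0+4=9, FN=2+3+1+0+0=6 → 82/97 = 0.8454
  metal: TP=52, FP=2+1+8+1+0=12, FN=1+2+1+2+4=10 → 104/126 = 0.8254
Highest is class 'classical' with F1 score = 0.891.

0.891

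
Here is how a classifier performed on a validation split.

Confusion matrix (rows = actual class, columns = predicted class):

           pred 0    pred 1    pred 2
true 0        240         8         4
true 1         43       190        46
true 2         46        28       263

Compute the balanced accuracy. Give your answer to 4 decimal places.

0.8046

Balanced accuracy = mean of per-class recall.
  0: recall = 240/252 = 0.95238
  1: recall = 190/279 = 0.68100
  2: recall = 263/337 = 0.78042
Mean = (0.95238 + 0.68100 + 0.78042) / 3 = 0.8046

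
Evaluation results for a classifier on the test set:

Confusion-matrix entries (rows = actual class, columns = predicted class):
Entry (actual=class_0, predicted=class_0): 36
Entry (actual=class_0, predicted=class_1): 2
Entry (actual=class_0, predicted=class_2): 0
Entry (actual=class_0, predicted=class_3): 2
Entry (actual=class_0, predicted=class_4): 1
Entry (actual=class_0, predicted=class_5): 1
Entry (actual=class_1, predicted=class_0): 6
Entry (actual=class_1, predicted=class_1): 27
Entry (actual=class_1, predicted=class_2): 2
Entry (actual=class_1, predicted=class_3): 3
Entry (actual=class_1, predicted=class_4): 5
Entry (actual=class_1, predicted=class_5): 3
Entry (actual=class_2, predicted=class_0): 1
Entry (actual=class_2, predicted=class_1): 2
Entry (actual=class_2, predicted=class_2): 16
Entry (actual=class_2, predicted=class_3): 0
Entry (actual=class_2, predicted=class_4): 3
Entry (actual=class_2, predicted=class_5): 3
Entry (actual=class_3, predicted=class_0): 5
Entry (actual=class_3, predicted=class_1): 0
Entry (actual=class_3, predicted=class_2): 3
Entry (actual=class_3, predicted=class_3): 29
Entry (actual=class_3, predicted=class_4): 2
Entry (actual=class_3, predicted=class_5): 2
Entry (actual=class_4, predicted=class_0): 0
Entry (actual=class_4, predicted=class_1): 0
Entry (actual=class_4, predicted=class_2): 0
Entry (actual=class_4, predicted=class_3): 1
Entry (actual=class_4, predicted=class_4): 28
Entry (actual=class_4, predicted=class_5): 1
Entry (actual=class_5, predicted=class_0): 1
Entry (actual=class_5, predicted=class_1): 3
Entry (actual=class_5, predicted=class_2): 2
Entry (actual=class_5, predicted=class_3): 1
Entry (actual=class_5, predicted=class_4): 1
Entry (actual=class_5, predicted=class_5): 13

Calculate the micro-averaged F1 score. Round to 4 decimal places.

0.7268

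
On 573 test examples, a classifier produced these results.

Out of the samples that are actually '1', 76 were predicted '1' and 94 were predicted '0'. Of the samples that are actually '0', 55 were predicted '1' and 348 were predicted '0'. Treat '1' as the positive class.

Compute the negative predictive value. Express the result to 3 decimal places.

NPV = TN/(TN+FN) = 348/(348+94) = 0.787

0.787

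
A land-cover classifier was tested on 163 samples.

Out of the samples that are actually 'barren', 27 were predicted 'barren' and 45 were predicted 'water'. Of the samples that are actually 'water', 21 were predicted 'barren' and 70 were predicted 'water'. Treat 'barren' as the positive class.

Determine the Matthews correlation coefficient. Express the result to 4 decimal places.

0.1571

MCC = (TP·TN − FP·FN) / √((TP+FP)(TP+FN)(TN+FP)(TN+FN))
Numerator = 27·70 − 21·45 = 945
Denominator = √(48·72·91·115) = √36167040 = 6013.9039
MCC = 945 / 6013.9039 = 0.1571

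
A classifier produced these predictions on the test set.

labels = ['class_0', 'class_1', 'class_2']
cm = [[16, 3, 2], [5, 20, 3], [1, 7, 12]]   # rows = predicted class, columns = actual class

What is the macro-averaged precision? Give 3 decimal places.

Per-class precision (TP/(TP+FP)):
  class_0: TP=16, FP=3+2=5 → 16/21 = 0.7619
  class_1: TP=20, FP=5+3=8 → 20/28 = 0.7143
  class_2: TP=12, FP=1+7=8 → 12/20 = 0.6000
Macro-precision = mean = (0.7619 + 0.7143 + 0.6000) / 3 = 0.692

0.692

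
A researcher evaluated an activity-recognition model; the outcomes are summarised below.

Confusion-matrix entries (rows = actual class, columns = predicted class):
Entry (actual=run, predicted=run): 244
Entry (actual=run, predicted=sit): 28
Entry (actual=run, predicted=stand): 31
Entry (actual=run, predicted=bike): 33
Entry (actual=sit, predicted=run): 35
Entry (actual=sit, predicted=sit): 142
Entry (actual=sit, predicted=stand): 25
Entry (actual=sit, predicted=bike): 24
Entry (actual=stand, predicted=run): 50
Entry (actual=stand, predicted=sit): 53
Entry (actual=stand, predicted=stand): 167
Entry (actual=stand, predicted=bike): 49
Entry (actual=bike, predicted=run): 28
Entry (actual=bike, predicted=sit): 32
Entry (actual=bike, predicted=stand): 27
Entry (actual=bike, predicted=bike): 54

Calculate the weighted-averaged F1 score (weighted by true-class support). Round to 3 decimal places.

0.595

Per-class F1 score (2·TP/(2·TP+FP+FN)):
  run: TP=244, FP=35+50+28=113, FN=28+31+33=92 → 488/693 = 0.7042
  sit: TP=142, FP=28+53+32=113, FN=35+25+24=84 → 284/481 = 0.5904
  stand: TP=167, FP=31+25+27=83, FN=50+53+49=152 → 334/569 = 0.5870
  bike: TP=54, FP=33+24+49=106, FN=28+32+27=87 → 108/301 = 0.3588
Weighted-F1 score = Σ (supportᵢ/N)·F1 scoreᵢ with N=1022: (336/1022)·0.7042 + (226/1022)·0.5904 + (319/1022)·0.5870 + (141/1022)·0.3588 = 0.595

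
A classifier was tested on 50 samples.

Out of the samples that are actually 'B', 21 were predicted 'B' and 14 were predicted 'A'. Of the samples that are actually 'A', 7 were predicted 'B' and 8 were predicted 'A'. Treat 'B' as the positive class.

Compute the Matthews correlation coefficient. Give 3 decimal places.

0.123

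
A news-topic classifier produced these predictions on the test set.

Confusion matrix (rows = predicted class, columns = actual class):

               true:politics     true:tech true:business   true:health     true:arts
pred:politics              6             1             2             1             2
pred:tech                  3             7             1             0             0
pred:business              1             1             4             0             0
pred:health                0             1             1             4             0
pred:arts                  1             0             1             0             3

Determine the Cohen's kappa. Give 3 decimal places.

0.488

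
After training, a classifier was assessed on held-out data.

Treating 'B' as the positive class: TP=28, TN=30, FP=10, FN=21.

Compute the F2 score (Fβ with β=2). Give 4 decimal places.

0.5983

Fβ = (1+β²)·TP / ((1+β²)·TP + β²·FN + FP), with β²=4
= 5·28 / (5·28 + 4·21 + 10) = 0.5983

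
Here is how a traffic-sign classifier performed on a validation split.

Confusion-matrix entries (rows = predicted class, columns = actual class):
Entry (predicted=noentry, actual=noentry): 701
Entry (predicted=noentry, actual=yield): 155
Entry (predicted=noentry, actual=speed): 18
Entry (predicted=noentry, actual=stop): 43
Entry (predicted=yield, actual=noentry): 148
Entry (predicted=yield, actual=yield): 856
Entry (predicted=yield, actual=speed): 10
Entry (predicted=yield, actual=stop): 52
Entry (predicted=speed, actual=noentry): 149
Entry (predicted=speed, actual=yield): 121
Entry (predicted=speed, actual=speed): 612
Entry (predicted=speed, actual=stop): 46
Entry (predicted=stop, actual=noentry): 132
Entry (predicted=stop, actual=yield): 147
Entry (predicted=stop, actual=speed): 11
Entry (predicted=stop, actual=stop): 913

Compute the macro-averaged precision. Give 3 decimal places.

0.746

Per-class precision (TP/(TP+FP)):
  noentry: TP=701, FP=155+18+43=216 → 701/917 = 0.7644
  yield: TP=856, FP=148+10+52=210 → 856/1066 = 0.8030
  speed: TP=612, FP=149+121+46=316 → 612/928 = 0.6595
  stop: TP=913, FP=132+147+11=290 → 913/1203 = 0.7589
Macro-precision = mean = (0.7644 + 0.8030 + 0.6595 + 0.7589) / 4 = 0.746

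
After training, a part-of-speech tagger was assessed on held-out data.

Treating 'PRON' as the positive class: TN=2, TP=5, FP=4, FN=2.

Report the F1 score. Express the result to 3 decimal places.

0.625

Precision = TP/(TP+FP) = 5/9 = 0.5556
Recall = TP/(TP+FN) = 5/7 = 0.7143
F1 = 2·TP/(2·TP+FP+FN) = 10/16 = 0.625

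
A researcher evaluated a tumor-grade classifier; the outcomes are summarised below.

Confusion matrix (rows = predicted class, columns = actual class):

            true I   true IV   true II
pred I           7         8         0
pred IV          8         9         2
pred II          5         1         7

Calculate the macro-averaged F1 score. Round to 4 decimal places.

Per-class F1 score (2·TP/(2·TP+FP+FN)):
  I: TP=7, FP=8+0=8, FN=8+5=13 → 14/35 = 0.40000
  IV: TP=9, FP=8+2=10, FN=8+1=9 → 18/37 = 0.48649
  II: TP=7, FP=5+1=6, FN=0+2=2 → 14/22 = 0.63636
Macro-F1 score = mean = (0.40000 + 0.48649 + 0.63636) / 3 = 0.5076

0.5076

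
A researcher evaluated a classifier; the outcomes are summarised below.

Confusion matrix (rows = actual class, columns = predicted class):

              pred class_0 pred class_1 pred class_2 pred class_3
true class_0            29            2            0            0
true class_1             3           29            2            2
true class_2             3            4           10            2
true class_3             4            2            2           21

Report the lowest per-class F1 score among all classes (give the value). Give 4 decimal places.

Per-class F1 score (2·TP/(2·TP+FP+FN)):
  class_0: TP=29, FP=3+3+4=10, FN=2+0+0=2 → 58/70 = 0.82857
  class_1: TP=29, FP=2+4+2=8, FN=3+2+2=7 → 58/73 = 0.79452
  class_2: TP=10, FP=0+2+2=4, FN=3+4+2=9 → 20/33 = 0.60606
  class_3: TP=21, FP=0+2+2=4, FN=4+2+2=8 → 42/54 = 0.77778
Lowest is class 'class_2' with F1 score = 0.6061.

0.6061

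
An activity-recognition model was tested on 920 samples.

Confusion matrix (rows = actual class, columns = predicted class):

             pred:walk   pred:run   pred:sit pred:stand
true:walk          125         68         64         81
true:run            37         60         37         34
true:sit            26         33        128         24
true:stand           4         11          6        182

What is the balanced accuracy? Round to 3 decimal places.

Balanced accuracy = mean of per-class recall.
  walk: recall = 125/338 = 0.3698
  run: recall = 60/168 = 0.3571
  sit: recall = 128/211 = 0.6066
  stand: recall = 182/203 = 0.8966
Mean = (0.3698 + 0.3571 + 0.6066 + 0.8966) / 4 = 0.558

0.558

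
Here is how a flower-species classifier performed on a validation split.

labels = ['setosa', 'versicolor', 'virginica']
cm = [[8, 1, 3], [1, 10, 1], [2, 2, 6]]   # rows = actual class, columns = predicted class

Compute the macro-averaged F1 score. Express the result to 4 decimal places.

0.6986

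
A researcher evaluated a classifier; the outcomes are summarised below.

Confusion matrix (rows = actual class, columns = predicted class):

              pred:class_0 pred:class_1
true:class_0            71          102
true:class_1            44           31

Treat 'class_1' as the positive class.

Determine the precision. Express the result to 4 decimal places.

0.2331

Precision = TP/(TP+FP) = 31/(31+102) = 31/133 = 0.2331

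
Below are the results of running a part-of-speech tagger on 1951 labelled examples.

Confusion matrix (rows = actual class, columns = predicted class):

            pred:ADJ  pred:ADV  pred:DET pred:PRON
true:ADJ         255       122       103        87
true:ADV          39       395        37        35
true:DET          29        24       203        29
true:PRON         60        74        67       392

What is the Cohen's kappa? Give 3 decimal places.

Observed agreement pₒ = trace/N = 1245/1951 = 0.6381
Expected agreement pₑ = Σ (rowᵢ·colᵢ)/N² = (567·383 + 506·615 + 285·410 + 593·543)/1951² = 0.2541
κ = (pₒ − pₑ)/(1 − pₑ) = (0.6381 − 0.2541)/(1 − 0.2541) = 0.515

0.515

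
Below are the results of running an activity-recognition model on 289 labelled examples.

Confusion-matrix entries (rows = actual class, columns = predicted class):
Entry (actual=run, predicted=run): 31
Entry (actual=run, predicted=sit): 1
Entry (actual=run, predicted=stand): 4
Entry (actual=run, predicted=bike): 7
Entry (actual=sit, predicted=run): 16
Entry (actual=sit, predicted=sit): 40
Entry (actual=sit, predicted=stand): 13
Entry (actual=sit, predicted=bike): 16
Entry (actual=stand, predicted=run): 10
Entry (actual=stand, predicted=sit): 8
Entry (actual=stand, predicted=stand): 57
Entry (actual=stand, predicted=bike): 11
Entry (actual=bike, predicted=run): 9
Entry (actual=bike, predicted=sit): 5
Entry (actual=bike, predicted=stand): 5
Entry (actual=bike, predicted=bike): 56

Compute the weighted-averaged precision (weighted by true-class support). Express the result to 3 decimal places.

0.664

Per-class precision (TP/(TP+FP)):
  run: TP=31, FP=16+10+9=35 → 31/66 = 0.4697
  sit: TP=40, FP=1+8+5=14 → 40/54 = 0.7407
  stand: TP=57, FP=4+13+5=22 → 57/79 = 0.7215
  bike: TP=56, FP=7+16+11=34 → 56/90 = 0.6222
Weighted-precision = Σ (supportᵢ/N)·precisionᵢ with N=289: (43/289)·0.4697 + (85/289)·0.7407 + (86/289)·0.7215 + (75/289)·0.6222 = 0.664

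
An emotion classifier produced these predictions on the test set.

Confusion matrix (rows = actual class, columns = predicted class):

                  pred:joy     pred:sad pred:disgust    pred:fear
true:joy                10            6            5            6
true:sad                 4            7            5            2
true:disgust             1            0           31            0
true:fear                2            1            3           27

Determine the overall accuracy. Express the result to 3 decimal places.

0.682

Accuracy = trace / total = (10+7+31+27=75) / 110 = 75/110 = 0.682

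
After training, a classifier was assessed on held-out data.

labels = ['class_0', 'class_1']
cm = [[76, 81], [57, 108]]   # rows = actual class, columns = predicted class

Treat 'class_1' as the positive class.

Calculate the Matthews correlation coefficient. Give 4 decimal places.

MCC = (TP·TN − FP·FN) / √((TP+FP)(TP+FN)(TN+FP)(TN+FN))
Numerator = 108·76 − 81·57 = 3591
Denominator = √(189·165·157·133) = √651173985 = 25518.1109
MCC = 3591 / 25518.1109 = 0.1407

0.1407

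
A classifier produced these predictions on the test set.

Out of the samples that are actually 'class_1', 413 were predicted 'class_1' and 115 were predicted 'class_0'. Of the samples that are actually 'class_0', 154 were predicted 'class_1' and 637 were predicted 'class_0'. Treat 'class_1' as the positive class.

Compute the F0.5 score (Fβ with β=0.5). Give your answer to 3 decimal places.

0.739

Fβ = (1+β²)·TP / ((1+β²)·TP + β²·FN + FP), with β²=1/4
= 1.25·413 / (1.25·413 + 0.25·115 + 154) = 0.739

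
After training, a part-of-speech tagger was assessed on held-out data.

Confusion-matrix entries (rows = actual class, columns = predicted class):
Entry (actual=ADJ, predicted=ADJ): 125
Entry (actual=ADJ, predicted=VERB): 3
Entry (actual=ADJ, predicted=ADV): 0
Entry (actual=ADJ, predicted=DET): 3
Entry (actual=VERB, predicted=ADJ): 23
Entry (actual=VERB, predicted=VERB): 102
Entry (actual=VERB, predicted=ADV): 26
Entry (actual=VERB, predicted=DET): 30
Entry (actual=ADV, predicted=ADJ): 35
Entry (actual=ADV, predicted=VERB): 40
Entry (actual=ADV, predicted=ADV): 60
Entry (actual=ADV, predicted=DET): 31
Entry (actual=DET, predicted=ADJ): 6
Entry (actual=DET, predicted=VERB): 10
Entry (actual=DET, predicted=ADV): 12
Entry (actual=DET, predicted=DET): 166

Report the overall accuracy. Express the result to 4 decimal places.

Accuracy = trace / total = (125+102+60+166=453) / 672 = 453/672 = 0.6741

0.6741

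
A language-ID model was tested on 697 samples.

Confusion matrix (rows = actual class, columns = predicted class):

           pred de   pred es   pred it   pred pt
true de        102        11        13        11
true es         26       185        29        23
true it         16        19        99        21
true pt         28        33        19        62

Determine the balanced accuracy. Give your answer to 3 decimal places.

Balanced accuracy = mean of per-class recall.
  de: recall = 102/137 = 0.7445
  es: recall = 185/263 = 0.7034
  it: recall = 99/155 = 0.6387
  pt: recall = 62/142 = 0.4366
Mean = (0.7445 + 0.7034 + 0.6387 + 0.4366) / 4 = 0.631

0.631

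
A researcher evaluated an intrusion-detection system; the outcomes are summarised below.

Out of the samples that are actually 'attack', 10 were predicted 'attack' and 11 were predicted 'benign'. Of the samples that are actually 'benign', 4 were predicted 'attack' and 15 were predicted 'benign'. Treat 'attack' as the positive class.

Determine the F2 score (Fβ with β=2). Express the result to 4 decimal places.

Fβ = (1+β²)·TP / ((1+β²)·TP + β²·FN + FP), with β²=4
= 5·10 / (5·10 + 4·11 + 4) = 0.5102

0.5102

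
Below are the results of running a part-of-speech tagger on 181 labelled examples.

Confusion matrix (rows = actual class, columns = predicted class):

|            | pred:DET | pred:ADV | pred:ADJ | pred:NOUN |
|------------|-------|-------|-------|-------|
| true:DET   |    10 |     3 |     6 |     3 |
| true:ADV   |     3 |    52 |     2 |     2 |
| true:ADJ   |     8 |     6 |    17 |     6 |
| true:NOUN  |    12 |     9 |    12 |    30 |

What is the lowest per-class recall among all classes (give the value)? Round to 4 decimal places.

0.4545

Per-class recall (TP/(TP+FN)):
  DET: TP=10, FN=3+6+3=12 → 10/22 = 0.45455
  ADV: TP=52, FN=3+2+2=7 → 52/59 = 0.88136
  ADJ: TP=17, FN=8+6+6=20 → 17/37 = 0.45946
  NOUN: TP=30, FN=12+9+12=33 → 30/63 = 0.47619
Lowest is class 'DET' with recall = 0.4545.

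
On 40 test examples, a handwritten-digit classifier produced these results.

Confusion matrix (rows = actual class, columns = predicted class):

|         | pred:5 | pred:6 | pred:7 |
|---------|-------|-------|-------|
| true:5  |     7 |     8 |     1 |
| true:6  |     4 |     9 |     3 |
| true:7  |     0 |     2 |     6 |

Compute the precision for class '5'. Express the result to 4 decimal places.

0.6364

Treat '5' as positive and all other classes as negative.
precision = TP/(TP+FP).
5: TP=7, FP=4+0=4 → 7/11 = 0.63636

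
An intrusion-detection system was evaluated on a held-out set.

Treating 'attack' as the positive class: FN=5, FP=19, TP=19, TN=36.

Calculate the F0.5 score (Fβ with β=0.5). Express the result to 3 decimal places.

0.540

Fβ = (1+β²)·TP / ((1+β²)·TP + β²·FN + FP), with β²=1/4
= 1.25·19 / (1.25·19 + 0.25·5 + 19) = 0.540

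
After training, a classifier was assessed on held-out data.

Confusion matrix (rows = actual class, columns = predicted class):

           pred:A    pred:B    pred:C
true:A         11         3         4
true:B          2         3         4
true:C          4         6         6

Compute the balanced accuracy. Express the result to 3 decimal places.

0.440

Balanced accuracy = mean of per-class recall.
  A: recall = 11/18 = 0.6111
  B: recall = 3/9 = 0.3333
  C: recall = 6/16 = 0.3750
Mean = (0.6111 + 0.3333 + 0.3750) / 3 = 0.440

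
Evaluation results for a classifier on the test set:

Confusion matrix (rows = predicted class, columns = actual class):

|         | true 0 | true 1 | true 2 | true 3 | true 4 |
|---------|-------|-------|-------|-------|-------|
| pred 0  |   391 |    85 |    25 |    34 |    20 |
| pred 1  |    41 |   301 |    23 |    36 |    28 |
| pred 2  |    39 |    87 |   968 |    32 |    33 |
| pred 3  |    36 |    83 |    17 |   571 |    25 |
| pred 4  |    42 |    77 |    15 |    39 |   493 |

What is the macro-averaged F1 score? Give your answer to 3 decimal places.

Per-class F1 score (2·TP/(2·TP+FP+FN)):
  0: TP=391, FP=85+25+34+20=164, FN=41+39+36+42=158 → 782/1104 = 0.7083
  1: TP=301, FP=41+23+36+28=128, FN=85+87+83+77=332 → 602/1062 = 0.5669
  2: TP=968, FP=39+87+32+33=191, FN=25+23+17+15=80 → 1936/2207 = 0.8772
  3: TP=571, FP=36+83+17+25=161, FN=34+36+32+39=141 → 1142/1444 = 0.7909
  4: TP=493, FP=42+77+15+39=173, FN=20+28+33+25=106 → 986/1265 = 0.7794
Macro-F1 score = mean = (0.7083 + 0.5669 + 0.8772 + 0.7909 + 0.7794) / 5 = 0.745

0.745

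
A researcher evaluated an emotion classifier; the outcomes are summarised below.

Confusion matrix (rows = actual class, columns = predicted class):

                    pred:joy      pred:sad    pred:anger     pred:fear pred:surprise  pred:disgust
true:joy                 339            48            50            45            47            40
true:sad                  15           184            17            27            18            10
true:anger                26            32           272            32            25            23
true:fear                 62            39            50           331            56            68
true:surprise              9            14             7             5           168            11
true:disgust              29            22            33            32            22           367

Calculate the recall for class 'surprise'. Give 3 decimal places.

Treat 'surprise' as positive and all other classes as negative.
recall = TP/(TP+FN).
surprise: TP=168, FN=9+14+7+5+11=46 → 168/214 = 0.7850

0.785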